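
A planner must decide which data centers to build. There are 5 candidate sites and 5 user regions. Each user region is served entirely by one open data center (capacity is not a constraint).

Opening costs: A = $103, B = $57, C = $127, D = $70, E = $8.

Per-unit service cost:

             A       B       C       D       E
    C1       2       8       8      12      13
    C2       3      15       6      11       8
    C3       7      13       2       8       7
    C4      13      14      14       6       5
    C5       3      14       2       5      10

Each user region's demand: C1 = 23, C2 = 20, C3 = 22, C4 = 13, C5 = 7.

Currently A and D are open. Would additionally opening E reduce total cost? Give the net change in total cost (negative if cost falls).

Yes — net change −5 (cost falls by 5).

Current service cost with {A, D}: 359.
Adding E: each user region re-picks its cheapest; new service cost 346, saving 13.
Extra fixed cost: 8. Net change = 8 − 13 = -5.
(Totals: 532 → 527.)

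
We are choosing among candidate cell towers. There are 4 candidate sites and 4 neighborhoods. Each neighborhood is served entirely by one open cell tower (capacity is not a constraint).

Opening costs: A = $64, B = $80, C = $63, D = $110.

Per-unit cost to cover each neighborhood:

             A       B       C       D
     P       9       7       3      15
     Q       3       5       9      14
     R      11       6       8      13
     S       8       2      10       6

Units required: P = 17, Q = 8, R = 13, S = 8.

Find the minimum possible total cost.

For any fixed open set, each neighborhood goes to its cheapest open site; total = fixed + service.
{B, C}: P→C 3·17=51, Q→B 5·8=40, R→B 6·13=78, S→B 2·8=16. Service 185; fixed 143; total 328.
{B}: service 253 + fixed 80 = 333
{A, C}: service 243 + fixed 127 = 370
{A, B, C, D}: P→C 3·17=51, Q→A 3·8=24, R→B 6·13=78, S→B 2·8=16. Service 169; fixed 317; total 486.
No other subset beats 328.

Minimum total cost: 328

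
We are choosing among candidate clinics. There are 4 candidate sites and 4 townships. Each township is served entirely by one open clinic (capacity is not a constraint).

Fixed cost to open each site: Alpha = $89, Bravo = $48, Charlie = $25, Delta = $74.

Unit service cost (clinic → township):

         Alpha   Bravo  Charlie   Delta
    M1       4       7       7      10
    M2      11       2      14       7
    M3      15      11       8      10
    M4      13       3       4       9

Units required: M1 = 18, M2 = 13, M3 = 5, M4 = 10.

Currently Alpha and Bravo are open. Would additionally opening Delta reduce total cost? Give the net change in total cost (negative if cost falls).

Current service cost with {Alpha, Bravo}: 183.
Adding Delta: each township re-picks its cheapest; new service cost 178, saving 5.
Extra fixed cost: 74. Net change = 74 − 5 = 69.
(Totals: 320 → 389.)

No — net change +69 (cost rises by 69).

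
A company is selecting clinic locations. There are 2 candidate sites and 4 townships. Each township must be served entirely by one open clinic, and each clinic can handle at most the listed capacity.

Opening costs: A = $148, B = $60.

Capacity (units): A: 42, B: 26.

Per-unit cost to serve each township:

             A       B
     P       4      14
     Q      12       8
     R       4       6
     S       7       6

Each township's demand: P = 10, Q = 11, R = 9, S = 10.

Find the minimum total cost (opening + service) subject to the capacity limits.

Open {A}: P→A 4·10=40, Q→A 12·11=132, R→A 4·9=36, S→A 7·10=70.
Loads: A carries 40/42. Service 278; fixed 148; total 426.
Next best feasible plan costs 432.

Minimum total cost: 426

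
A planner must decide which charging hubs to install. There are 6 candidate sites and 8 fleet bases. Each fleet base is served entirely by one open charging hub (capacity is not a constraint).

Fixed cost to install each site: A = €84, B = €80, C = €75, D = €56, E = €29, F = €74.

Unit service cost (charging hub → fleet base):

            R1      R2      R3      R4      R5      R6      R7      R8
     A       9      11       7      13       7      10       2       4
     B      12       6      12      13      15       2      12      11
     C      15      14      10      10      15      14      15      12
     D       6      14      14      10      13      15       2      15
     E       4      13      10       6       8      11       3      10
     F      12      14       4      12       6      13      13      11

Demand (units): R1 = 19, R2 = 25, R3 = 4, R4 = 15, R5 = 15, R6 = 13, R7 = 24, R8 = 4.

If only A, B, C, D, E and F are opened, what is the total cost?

Each fleet base is assigned to its cheapest site among the open ones.
{A, B, C, D, E, F}: R1→E 4·19=76, R2→B 6·25=150, R3→F 4·4=16, R4→E 6·15=90, R5→F 6·15=90, R6→B 2·13=26, R7→A 2·24=48, R8→A 4·4=16. Service 512; fixed 398; total 910.

Total cost: 910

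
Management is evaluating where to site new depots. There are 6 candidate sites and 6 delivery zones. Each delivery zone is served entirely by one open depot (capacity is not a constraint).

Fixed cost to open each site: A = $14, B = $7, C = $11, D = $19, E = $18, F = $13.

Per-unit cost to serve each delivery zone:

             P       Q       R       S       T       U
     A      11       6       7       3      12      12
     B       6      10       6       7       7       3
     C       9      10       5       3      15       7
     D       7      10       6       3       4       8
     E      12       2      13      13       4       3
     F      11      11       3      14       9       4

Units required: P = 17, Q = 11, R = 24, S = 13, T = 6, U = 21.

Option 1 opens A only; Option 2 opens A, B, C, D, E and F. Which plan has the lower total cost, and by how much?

Option 2 is cheaper by 394.

Option 1: {A}: P→A 11·17=187, Q→A 6·11=66, R→A 7·24=168, S→A 3·13=39, T→A 12·6=72, U→A 12·21=252. Service 784; fixed 14; total 798.
Option 2: {A, B, C, D, E, F}: P→B 6·17=102, Q→E 2·11=22, R→F 3·24=72, S→A 3·13=39, T→D 4·6=24, U→B 3·21=63. Service 322; fixed 82; total 404.
Difference: |798 − 404| = 394.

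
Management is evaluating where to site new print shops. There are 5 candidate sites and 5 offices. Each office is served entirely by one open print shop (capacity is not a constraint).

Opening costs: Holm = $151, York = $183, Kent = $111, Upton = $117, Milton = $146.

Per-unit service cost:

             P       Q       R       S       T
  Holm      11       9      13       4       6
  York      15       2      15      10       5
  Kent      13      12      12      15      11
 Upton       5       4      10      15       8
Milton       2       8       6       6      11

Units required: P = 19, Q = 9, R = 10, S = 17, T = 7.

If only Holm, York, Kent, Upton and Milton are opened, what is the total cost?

Each office is assigned to its cheapest site among the open ones.
{Holm, York, Kent, Upton, Milton}: P→Milton 2·19=38, Q→York 2·9=18, R→Milton 6·10=60, S→Holm 4·17=68, T→York 5·7=35. Service 219; fixed 708; total 927.

Total cost: 927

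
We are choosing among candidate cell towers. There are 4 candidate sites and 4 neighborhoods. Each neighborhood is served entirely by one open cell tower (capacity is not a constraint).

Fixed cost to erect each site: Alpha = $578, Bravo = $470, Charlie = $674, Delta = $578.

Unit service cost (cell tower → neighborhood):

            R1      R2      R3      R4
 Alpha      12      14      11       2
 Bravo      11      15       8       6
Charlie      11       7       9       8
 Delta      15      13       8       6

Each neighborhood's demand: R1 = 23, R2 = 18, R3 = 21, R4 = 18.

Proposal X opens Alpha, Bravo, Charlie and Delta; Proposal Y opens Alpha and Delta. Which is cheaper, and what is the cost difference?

Proposal X: {Alpha, Bravo, Charlie, Delta}: R1→Bravo 11·23=253, R2→Charlie 7·18=126, R3→Bravo 8·21=168, R4→Alpha 2·18=36. Service 583; fixed 2300; total 2883.
Proposal Y: {Alpha, Delta}: R1→Alpha 12·23=276, R2→Delta 13·18=234, R3→Delta 8·21=168, R4→Alpha 2·18=36. Service 714; fixed 1156; total 1870.
Difference: |2883 − 1870| = 1013.

Proposal Y is cheaper by 1013.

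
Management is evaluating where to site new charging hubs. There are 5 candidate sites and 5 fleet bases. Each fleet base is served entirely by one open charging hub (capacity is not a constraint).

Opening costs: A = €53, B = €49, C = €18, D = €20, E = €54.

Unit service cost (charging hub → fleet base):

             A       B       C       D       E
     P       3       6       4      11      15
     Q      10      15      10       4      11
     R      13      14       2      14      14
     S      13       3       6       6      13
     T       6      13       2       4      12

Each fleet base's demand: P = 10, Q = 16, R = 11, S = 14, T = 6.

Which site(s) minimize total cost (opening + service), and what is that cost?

Open C and D; minimum total cost 260.

For any fixed open set, each fleet base goes to its cheapest open site; total = fixed + service.
{C, D}: P→C 4·10=40, Q→D 4·16=64, R→C 2·11=22, S→C 6·14=84, T→C 2·6=12. Service 222; fixed 38; total 260.
{B, C, D}: P→C 4·10=40, Q→D 4·16=64, R→C 2·11=22, S→B 3·14=42, T→C 2·6=12. Service 180; fixed 87; total 267.
{A, C, D}: service 212 + fixed 91 = 303
{A, B, C, D, E}: service 170 + fixed 194 = 364
No other subset beats 260.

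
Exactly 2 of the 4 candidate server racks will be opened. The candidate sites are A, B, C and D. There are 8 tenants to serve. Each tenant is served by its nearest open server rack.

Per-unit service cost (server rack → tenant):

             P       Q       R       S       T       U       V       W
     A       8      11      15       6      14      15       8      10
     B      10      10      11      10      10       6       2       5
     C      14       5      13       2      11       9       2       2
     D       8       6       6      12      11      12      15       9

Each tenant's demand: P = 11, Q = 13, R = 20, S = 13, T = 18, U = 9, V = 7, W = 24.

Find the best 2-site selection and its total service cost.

Choose C and D; total service cost 640.

With exactly 2 open, each tenant uses its cheapest among the chosen.
{C, D}: P→D 8·11=88, Q→C 5·13=65, R→D 6·20=120, S→C 2·13=26, T→C 11·18=198, U→C 9·9=81, V→C 2·7=14, W→C 2·24=48. Service cost 640.
{B, C}: service cost 717
{A, C}: service cost 780
Among all 6 size-2 choices, {C, D} is lowest.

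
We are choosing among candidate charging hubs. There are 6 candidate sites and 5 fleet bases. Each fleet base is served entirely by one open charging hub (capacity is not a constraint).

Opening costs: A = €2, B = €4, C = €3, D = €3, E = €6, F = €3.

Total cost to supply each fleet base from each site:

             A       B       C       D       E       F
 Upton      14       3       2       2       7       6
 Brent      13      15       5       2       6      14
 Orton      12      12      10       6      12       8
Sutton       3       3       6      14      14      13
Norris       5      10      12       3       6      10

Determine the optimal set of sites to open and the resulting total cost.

Open A and D; minimum total cost 21.

For any fixed open set, each fleet base goes to its cheapest open site; total = fixed + service.
{A, D}: Upton→D 2, Brent→D 2, Orton→D 6, Sutton→A 3, Norris→D 3. Service 16; fixed 5; total 21.
{B, D}: Upton→D 2, Brent→D 2, Orton→D 6, Sutton→B 3, Norris→D 3. Service 16; fixed 7; total 23.
{A, C, D}: Upton→C 2, Brent→D 2, Orton→D 6, Sutton→A 3, Norris→D 3. Service 16; fixed 8; total 24.
{A, B, C, D, E, F}: service 16 + fixed 21 = 37
No other subset beats 21.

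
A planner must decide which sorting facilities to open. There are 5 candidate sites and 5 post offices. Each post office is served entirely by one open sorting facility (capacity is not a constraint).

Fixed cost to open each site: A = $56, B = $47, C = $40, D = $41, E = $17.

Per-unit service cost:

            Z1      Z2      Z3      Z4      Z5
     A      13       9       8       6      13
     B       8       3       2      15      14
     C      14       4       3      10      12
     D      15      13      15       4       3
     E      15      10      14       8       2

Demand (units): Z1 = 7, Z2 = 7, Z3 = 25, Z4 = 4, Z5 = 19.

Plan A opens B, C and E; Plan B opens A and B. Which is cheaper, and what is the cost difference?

Plan A: {B, C, E}: Z1→B 8·7=56, Z2→B 3·7=21, Z3→B 2·25=50, Z4→E 8·4=32, Z5→E 2·19=38. Service 197; fixed 104; total 301.
Plan B: {A, B}: Z1→B 8·7=56, Z2→B 3·7=21, Z3→B 2·25=50, Z4→A 6·4=24, Z5→A 13·19=247. Service 398; fixed 103; total 501.
Difference: |301 − 501| = 200.

Plan A is cheaper by 200.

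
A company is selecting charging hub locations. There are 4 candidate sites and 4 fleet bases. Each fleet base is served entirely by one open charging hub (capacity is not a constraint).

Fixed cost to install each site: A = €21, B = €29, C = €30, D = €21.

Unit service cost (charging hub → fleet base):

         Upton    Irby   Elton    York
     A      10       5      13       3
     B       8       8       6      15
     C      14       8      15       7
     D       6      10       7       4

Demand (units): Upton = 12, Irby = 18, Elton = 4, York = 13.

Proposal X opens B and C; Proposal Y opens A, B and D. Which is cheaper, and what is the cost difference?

Proposal Y is cheaper by 118.

Proposal X: {B, C}: Upton→B 8·12=96, Irby→B 8·18=144, Elton→B 6·4=24, York→C 7·13=91. Service 355; fixed 59; total 414.
Proposal Y: {A, B, D}: Upton→D 6·12=72, Irby→A 5·18=90, Elton→B 6·4=24, York→A 3·13=39. Service 225; fixed 71; total 296.
Difference: |414 − 296| = 118.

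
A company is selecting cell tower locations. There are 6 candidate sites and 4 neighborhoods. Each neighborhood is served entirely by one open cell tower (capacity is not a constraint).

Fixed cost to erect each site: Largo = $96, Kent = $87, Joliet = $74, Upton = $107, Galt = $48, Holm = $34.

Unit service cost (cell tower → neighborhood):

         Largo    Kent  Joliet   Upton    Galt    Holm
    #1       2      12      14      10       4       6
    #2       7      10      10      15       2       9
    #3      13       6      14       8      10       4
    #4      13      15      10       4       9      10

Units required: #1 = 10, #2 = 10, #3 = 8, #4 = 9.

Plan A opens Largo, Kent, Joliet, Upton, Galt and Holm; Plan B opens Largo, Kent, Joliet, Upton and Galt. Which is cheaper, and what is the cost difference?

Plan B is cheaper by 18.

Plan A: {Largo, Kent, Joliet, Upton, Galt, Holm}: #1→Largo 2·10=20, #2→Galt 2·10=20, #3→Holm 4·8=32, #4→Upton 4·9=36. Service 108; fixed 446; total 554.
Plan B: {Largo, Kent, Joliet, Upton, Galt}: #1→Largo 2·10=20, #2→Galt 2·10=20, #3→Kent 6·8=48, #4→Upton 4·9=36. Service 124; fixed 412; total 536.
Difference: |554 − 536| = 18.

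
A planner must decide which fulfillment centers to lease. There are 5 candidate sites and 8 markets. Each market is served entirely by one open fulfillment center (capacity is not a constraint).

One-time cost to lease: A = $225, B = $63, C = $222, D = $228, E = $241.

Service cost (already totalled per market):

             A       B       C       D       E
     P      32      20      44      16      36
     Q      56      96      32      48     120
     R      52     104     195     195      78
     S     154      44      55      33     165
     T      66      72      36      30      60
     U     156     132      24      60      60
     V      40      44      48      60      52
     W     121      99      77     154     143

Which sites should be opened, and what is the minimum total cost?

For any fixed open set, each market goes to its cheapest open site; total = fixed + service.
{B, C}: P→B 20, Q→C 32, R→B 104, S→B 44, T→C 36, U→C 24, V→B 44, W→C 77. Service 381; fixed 285; total 666.
{B}: service 611 + fixed 63 = 674
{B, D}: P→D 16, Q→D 48, R→B 104, S→D 33, T→D 30, U→D 60, V→B 44, W→B 99. Service 434; fixed 291; total 725.
{A, B, C, D, E}: P→D 16, Q→C 32, R→A 52, S→D 33, T→D 30, U→C 24, V→A 40, W→C 77. Service 304; fixed 979; total 1283.
No other subset beats 666.

Open B and C; minimum total cost 666.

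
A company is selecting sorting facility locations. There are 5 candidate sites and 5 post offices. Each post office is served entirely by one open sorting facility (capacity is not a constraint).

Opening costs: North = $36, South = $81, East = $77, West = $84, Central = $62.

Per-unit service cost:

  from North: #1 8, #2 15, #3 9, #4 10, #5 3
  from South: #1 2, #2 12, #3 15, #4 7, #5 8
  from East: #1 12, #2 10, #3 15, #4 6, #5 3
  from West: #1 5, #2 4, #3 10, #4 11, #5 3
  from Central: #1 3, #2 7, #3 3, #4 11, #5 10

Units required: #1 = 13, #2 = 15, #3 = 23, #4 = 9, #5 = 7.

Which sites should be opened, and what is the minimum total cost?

Open North and Central; minimum total cost 422.

For any fixed open set, each post office goes to its cheapest open site; total = fixed + service.
{North, Central}: #1→Central 3·13=39, #2→Central 7·15=105, #3→Central 3·23=69, #4→North 10·9=90, #5→North 3·7=21. Service 324; fixed 98; total 422.
{East, Central}: #1→Central 3·13=39, #2→Central 7·15=105, #3→Central 3·23=69, #4→East 6·9=54, #5→East 3·7=21. Service 288; fixed 139; total 427.
{West, Central}: service 288 + fixed 146 = 434
{North, South, East, West, Central}: service 230 + fixed 340 = 570
No other subset beats 422.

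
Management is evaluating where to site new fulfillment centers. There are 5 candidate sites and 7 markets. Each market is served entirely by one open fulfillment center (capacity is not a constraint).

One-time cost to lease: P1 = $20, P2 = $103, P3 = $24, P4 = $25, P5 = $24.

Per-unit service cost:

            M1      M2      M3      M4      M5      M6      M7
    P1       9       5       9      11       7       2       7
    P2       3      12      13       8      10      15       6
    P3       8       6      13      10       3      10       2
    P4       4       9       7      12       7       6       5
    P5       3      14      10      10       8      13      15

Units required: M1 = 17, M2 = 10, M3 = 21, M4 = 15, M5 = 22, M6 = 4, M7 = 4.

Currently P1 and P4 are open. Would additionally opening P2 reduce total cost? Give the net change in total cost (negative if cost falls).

No — net change +41 (cost rises by 41).

Current service cost with {P1, P4}: 612.
Adding P2: each market re-picks its cheapest; new service cost 550, saving 62.
Extra fixed cost: 103. Net change = 103 − 62 = 41.
(Totals: 657 → 698.)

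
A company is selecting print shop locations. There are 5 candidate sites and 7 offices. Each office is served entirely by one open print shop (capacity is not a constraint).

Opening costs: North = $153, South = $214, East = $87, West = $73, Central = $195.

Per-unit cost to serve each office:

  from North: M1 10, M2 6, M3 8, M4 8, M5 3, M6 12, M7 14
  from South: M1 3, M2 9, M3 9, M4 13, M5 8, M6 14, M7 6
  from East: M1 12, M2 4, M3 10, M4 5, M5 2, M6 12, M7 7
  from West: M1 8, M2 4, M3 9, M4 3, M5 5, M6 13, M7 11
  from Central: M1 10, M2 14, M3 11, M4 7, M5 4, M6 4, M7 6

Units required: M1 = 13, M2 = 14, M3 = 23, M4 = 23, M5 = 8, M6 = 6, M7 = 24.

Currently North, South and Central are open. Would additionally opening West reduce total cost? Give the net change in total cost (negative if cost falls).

Yes — net change −47 (cost falls by 47).

Current service cost with {North, South, Central}: 660.
Adding West: each office re-picks its cheapest; new service cost 540, saving 120.
Extra fixed cost: 73. Net change = 73 − 120 = -47.
(Totals: 1222 → 1175.)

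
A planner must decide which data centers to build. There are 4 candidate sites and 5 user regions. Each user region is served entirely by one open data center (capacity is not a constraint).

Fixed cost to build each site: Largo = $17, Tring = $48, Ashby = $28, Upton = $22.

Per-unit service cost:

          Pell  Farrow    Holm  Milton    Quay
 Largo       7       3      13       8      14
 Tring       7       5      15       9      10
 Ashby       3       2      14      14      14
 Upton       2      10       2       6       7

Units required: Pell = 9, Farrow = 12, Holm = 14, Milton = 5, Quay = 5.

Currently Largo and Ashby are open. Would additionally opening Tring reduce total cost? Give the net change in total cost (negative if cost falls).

No — net change +28 (cost rises by 28).

Current service cost with {Largo, Ashby}: 343.
Adding Tring: each user region re-picks its cheapest; new service cost 323, saving 20.
Extra fixed cost: 48. Net change = 48 − 20 = 28.
(Totals: 388 → 416.)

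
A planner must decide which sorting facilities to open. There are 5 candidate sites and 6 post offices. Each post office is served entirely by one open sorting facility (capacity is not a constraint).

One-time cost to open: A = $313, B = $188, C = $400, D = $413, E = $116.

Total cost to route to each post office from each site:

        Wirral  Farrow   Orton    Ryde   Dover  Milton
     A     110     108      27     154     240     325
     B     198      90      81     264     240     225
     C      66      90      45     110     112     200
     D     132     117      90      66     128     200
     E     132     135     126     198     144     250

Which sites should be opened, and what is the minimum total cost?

For any fixed open set, each post office goes to its cheapest open site; total = fixed + service.
{C}: Wirral→C 66, Farrow→C 90, Orton→C 45, Ryde→C 110, Dover→C 112, Milton→C 200. Service 623; fixed 400; total 1023.
{E}: Wirral→E 132, Farrow→E 135, Orton→E 126, Ryde→E 198, Dover→E 144, Milton→E 250. Service 985; fixed 116; total 1101.
{C, E}: Wirral→C 66, Farrow→C 90, Orton→C 45, Ryde→C 110, Dover→C 112, Milton→C 200. Service 623; fixed 516; total 1139.
{A, B, C, D, E}: Wirral→C 66, Farrow→B 90, Orton→A 27, Ryde→D 66, Dover→C 112, Milton→C 200. Service 561; fixed 1430; total 1991.
No other subset beats 1023.

Open C only; minimum total cost 1023.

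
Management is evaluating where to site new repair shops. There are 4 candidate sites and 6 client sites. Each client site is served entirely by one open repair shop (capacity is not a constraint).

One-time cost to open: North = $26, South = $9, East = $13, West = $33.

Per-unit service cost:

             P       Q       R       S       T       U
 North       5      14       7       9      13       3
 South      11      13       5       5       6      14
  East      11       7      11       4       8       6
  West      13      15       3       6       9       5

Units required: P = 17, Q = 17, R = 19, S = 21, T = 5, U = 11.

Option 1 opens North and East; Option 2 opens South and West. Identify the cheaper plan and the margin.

Option 1: {North, East}: P→North 5·17=85, Q→East 7·17=119, R→North 7·19=133, S→East 4·21=84, T→East 8·5=40, U→North 3·11=33. Service 494; fixed 39; total 533.
Option 2: {South, West}: P→South 11·17=187, Q→South 13·17=221, R→West 3·19=57, S→South 5·21=105, T→South 6·5=30, U→West 5·11=55. Service 655; fixed 42; total 697.
Difference: |533 − 697| = 164.

Option 1 is cheaper by 164.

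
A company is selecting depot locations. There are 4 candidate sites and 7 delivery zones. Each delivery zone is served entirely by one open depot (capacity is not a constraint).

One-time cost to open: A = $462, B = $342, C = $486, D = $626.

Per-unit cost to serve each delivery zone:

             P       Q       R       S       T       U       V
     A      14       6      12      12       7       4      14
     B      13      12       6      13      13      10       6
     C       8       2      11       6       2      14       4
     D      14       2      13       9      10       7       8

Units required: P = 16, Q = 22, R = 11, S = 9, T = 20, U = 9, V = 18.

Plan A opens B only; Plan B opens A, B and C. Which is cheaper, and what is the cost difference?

Plan A: {B}: P→B 13·16=208, Q→B 12·22=264, R→B 6·11=66, S→B 13·9=117, T→B 13·20=260, U→B 10·9=90, V→B 6·18=108. Service 1113; fixed 342; total 1455.
Plan B: {A, B, C}: P→C 8·16=128, Q→C 2·22=44, R→B 6·11=66, S→C 6·9=54, T→C 2·20=40, U→A 4·9=36, V→C 4·18=72. Service 440; fixed 1290; total 1730.
Difference: |1455 − 1730| = 275.

Plan A is cheaper by 275.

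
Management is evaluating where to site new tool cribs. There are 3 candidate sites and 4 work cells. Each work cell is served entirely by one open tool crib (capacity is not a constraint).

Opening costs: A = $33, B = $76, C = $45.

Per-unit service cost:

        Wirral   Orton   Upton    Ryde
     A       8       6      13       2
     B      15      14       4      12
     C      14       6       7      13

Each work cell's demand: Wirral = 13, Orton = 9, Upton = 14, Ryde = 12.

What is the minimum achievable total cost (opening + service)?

For any fixed open set, each work cell goes to its cheapest open site; total = fixed + service.
{A, B}: Wirral→A 8·13=104, Orton→A 6·9=54, Upton→B 4·14=56, Ryde→A 2·12=24. Service 238; fixed 109; total 347.
{A, C}: service 280 + fixed 78 = 358
{A, B, C}: service 238 + fixed 154 = 392
{A}: service 364 + fixed 33 = 397
No other subset beats 347.

Minimum total cost: 347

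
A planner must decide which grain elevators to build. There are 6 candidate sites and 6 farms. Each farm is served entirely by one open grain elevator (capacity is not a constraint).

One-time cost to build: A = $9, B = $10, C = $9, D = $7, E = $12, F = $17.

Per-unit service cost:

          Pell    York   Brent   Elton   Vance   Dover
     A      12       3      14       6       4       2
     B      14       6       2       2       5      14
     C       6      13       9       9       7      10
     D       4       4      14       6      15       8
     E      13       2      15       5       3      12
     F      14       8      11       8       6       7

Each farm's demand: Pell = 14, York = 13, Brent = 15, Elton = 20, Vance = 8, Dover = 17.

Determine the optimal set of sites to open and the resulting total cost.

Open A, B, D and E; minimum total cost 248.

For any fixed open set, each farm goes to its cheapest open site; total = fixed + service.
{A, B, D, E}: Pell→D 4·14=56, York→E 2·13=26, Brent→B 2·15=30, Elton→B 2·20=40, Vance→E 3·8=24, Dover→A 2·17=34. Service 210; fixed 38; total 248.
{A, B, C, D, E}: Pell→D 4·14=56, York→E 2·13=26, Brent→B 2·15=30, Elton→B 2·20=40, Vance→E 3·8=24, Dover→A 2·17=34. Service 210; fixed 47; total 257.
{A, B, D}: Pell→D 4·14=56, York→A 3·13=39, Brent→B 2·15=30, Elton→B 2·20=40, Vance→A 4·8=32, Dover→A 2·17=34. Service 231; fixed 26; total 257.
{A, B, C, D, E, F}: Pell→D 4·14=56, York→E 2·13=26, Brent→B 2·15=30, Elton→B 2·20=40, Vance→E 3·8=24, Dover→A 2·17=34. Service 210; fixed 64; total 274.
No other subset beats 248.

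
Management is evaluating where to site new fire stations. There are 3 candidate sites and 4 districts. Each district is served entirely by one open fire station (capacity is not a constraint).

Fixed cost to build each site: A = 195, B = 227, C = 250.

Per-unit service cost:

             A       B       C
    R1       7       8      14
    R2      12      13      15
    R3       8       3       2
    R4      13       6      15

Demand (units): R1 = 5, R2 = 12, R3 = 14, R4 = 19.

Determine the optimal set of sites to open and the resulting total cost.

Open B only; minimum total cost 579.

For any fixed open set, each district goes to its cheapest open site; total = fixed + service.
{B}: R1→B 8·5=40, R2→B 13·12=156, R3→B 3·14=42, R4→B 6·19=114. Service 352; fixed 227; total 579.
{A}: R1→A 7·5=35, R2→A 12·12=144, R3→A 8·14=112, R4→A 13·19=247. Service 538; fixed 195; total 733.
{A, B}: service 335 + fixed 422 = 757
{A, B, C}: service 321 + fixed 672 = 993
No other subset beats 579.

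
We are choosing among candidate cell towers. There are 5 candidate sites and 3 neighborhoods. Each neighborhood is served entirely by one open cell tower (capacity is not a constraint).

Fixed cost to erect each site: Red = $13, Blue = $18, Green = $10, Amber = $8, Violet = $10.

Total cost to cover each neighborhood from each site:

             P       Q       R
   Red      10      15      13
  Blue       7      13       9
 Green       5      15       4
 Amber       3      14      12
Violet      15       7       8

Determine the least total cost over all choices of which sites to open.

For any fixed open set, each neighborhood goes to its cheapest open site; total = fixed + service.
{Green}: P→Green 5, Q→Green 15, R→Green 4. Service 24; fixed 10; total 34.
{Green, Violet}: service 16 + fixed 20 = 36
{Amber, Violet}: service 18 + fixed 18 = 36
{Red, Blue, Green, Amber, Violet}: P→Amber 3, Q→Violet 7, R→Green 4. Service 14; fixed 59; total 73.
No other subset beats 34.

Minimum total cost: 34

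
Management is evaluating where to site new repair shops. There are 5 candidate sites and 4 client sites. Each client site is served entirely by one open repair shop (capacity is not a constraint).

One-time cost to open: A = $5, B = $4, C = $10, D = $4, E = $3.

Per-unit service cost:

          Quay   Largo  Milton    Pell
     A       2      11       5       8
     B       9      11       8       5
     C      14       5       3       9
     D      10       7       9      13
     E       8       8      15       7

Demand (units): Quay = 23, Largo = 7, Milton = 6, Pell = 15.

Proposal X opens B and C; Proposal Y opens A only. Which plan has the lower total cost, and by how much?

Proposal X: {B, C}: Quay→B 9·23=207, Largo→C 5·7=35, Milton→C 3·6=18, Pell→B 5·15=75. Service 335; fixed 14; total 349.
Proposal Y: {A}: Quay→A 2·23=46, Largo→A 11·7=77, Milton→A 5·6=30, Pell→A 8·15=120. Service 273; fixed 5; total 278.
Difference: |349 − 278| = 71.

Proposal Y is cheaper by 71.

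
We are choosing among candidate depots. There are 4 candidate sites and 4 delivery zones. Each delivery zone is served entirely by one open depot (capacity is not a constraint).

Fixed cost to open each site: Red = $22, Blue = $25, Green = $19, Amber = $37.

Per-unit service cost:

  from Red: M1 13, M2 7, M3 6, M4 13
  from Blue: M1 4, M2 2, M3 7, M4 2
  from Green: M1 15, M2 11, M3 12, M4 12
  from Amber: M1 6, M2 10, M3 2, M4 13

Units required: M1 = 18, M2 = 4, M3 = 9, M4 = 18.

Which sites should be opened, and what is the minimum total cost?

Open Blue and Amber; minimum total cost 196.

For any fixed open set, each delivery zone goes to its cheapest open site; total = fixed + service.
{Blue, Amber}: M1→Blue 4·18=72, M2→Blue 2·4=8, M3→Amber 2·9=18, M4→Blue 2·18=36. Service 134; fixed 62; total 196.
{Blue}: service 179 + fixed 25 = 204
{Blue, Green, Amber}: service 134 + fixed 81 = 215
{Red, Blue, Green, Amber}: M1→Blue 4·18=72, M2→Blue 2·4=8, M3→Amber 2·9=18, M4→Blue 2·18=36. Service 134; fixed 103; total 237.
No other subset beats 196.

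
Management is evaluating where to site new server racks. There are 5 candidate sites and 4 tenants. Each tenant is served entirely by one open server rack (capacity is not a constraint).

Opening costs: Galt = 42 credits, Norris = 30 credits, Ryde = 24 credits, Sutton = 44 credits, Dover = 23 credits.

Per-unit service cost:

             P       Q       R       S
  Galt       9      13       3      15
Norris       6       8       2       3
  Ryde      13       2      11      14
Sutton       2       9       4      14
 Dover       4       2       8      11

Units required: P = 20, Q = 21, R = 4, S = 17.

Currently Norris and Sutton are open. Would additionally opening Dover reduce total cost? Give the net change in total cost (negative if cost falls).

Current service cost with {Norris, Sutton}: 267.
Adding Dover: each tenant re-picks its cheapest; new service cost 141, saving 126.
Extra fixed cost: 23. Net change = 23 − 126 = -103.
(Totals: 341 → 238.)

Yes — net change −103 (cost falls by 103).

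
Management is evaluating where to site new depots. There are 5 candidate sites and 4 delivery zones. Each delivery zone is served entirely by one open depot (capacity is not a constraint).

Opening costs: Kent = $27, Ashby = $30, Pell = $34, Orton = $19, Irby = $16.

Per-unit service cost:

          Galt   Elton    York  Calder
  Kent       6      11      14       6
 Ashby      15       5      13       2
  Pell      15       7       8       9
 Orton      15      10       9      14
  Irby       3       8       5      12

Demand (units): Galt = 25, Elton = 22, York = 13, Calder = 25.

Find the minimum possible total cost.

Minimum total cost: 346

For any fixed open set, each delivery zone goes to its cheapest open site; total = fixed + service.
{Ashby, Irby}: Galt→Irby 3·25=75, Elton→Ashby 5·22=110, York→Irby 5·13=65, Calder→Ashby 2·25=50. Service 300; fixed 46; total 346.
{Ashby, Orton, Irby}: service 300 + fixed 65 = 365
{Kent, Ashby, Irby}: Galt→Irby 3·25=75, Elton→Ashby 5·22=110, York→Irby 5·13=65, Calder→Ashby 2·25=50. Service 300; fixed 73; total 373.
{Kent, Ashby, Pell, Orton, Irby}: service 300 + fixed 126 = 426
No other subset beats 346.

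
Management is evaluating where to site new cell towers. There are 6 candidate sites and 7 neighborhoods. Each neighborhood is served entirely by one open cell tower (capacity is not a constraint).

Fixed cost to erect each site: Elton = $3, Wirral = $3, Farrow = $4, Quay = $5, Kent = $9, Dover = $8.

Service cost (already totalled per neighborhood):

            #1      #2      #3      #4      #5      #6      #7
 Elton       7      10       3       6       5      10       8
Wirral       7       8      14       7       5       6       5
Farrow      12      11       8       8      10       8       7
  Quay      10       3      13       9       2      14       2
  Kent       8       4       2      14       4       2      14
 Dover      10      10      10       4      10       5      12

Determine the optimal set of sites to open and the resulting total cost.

Open Elton, Wirral and Quay; minimum total cost 40.

For any fixed open set, each neighborhood goes to its cheapest open site; total = fixed + service.
{Elton, Wirral, Quay}: #1→Elton 7, #2→Quay 3, #3→Elton 3, #4→Elton 6, #5→Quay 2, #6→Wirral 6, #7→Quay 2. Service 29; fixed 11; total 40.
{Elton, Quay}: service 33 + fixed 8 = 41
{Elton, Quay, Kent}: #1→Elton 7, #2→Quay 3, #3→Kent 2, #4→Elton 6, #5→Quay 2, #6→Kent 2, #7→Quay 2. Service 24; fixed 17; total 41.
{Elton, Wirral, Farrow, Quay, Kent, Dover}: service 22 + fixed 32 = 54
No other subset beats 40.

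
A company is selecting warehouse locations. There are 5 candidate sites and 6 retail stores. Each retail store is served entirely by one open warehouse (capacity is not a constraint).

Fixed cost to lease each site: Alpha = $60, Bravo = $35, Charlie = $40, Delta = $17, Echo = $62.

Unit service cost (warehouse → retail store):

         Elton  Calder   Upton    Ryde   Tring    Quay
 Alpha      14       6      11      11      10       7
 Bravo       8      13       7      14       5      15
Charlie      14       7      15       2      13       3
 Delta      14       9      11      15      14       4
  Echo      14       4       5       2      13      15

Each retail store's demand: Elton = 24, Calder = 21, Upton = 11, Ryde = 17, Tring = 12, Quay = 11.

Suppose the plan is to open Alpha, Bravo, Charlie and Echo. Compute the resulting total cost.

Each retail store is assigned to its cheapest site among the open ones.
{Alpha, Bravo, Charlie, Echo}: Elton→Bravo 8·24=192, Calder→Echo 4·21=84, Upton→Echo 5·11=55, Ryde→Charlie 2·17=34, Tring→Bravo 5·12=60, Quay→Charlie 3·11=33. Service 458; fixed 197; total 655.

Total cost: 655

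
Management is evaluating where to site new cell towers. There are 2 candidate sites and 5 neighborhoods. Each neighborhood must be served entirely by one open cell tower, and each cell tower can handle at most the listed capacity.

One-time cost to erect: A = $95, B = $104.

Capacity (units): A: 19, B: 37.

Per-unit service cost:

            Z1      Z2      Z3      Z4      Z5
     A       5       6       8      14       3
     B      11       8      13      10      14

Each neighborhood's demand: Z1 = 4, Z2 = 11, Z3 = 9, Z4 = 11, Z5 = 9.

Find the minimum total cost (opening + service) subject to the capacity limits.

Open {A, B}: Z1→B 11·4=44, Z2→B 8·11=88, Z3→A 8·9=72, Z4→B 10·11=110, Z5→A 3·9=27.
Loads: A carries 18/19, B carries 26/37. Service 341; fixed 199; total 540.
Next best feasible plan costs 561.

Minimum total cost: 540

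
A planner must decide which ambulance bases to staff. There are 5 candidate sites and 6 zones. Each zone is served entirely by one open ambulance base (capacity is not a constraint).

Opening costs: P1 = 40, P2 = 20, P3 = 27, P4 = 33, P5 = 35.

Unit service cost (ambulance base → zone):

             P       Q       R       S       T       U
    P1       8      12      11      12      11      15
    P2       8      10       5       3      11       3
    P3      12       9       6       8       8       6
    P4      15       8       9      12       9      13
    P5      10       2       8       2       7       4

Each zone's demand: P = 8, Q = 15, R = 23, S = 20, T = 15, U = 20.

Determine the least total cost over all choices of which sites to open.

Minimum total cost: 469

For any fixed open set, each zone goes to its cheapest open site; total = fixed + service.
{P2, P5}: P→P2 8·8=64, Q→P5 2·15=30, R→P2 5·23=115, S→P5 2·20=40, T→P5 7·15=105, U→P2 3·20=60. Service 414; fixed 55; total 469.
{P2, P3, P5}: service 414 + fixed 82 = 496
{P2, P4, P5}: P→P2 8·8=64, Q→P5 2·15=30, R→P2 5·23=115, S→P5 2·20=40, T→P5 7·15=105, U→P2 3·20=60. Service 414; fixed 88; total 502.
{P1, P2, P3, P4, P5}: service 414 + fixed 155 = 569
No other subset beats 469.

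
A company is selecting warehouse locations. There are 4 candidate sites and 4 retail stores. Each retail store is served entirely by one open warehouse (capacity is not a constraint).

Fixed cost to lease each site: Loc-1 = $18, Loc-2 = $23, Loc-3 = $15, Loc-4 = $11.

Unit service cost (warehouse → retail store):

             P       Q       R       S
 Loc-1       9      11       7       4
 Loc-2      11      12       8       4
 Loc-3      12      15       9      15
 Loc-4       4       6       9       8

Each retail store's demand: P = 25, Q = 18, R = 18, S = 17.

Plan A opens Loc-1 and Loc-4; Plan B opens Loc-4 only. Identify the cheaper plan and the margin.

Plan A is cheaper by 86.

Plan A: {Loc-1, Loc-4}: P→Loc-4 4·25=100, Q→Loc-4 6·18=108, R→Loc-1 7·18=126, S→Loc-1 4·17=68. Service 402; fixed 29; total 431.
Plan B: {Loc-4}: P→Loc-4 4·25=100, Q→Loc-4 6·18=108, R→Loc-4 9·18=162, S→Loc-4 8·17=136. Service 506; fixed 11; total 517.
Difference: |431 − 517| = 86.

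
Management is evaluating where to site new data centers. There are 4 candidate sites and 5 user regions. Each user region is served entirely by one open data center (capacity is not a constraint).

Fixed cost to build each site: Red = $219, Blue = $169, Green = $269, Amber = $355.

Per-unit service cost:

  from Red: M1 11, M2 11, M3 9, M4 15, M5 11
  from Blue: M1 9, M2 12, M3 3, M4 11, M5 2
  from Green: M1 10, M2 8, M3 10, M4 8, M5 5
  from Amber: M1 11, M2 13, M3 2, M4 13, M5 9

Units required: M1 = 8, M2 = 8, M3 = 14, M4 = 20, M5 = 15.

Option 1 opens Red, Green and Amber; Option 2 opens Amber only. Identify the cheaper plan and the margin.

Option 1: {Red, Green, Amber}: M1→Green 10·8=80, M2→Green 8·8=64, M3→Amber 2·14=28, M4→Green 8·20=160, M5→Green 5·15=75. Service 407; fixed 843; total 1250.
Option 2: {Amber}: M1→Amber 11·8=88, M2→Amber 13·8=104, M3→Amber 2·14=28, M4→Amber 13·20=260, M5→Amber 9·15=135. Service 615; fixed 355; total 970.
Difference: |1250 − 970| = 280.

Option 2 is cheaper by 280.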